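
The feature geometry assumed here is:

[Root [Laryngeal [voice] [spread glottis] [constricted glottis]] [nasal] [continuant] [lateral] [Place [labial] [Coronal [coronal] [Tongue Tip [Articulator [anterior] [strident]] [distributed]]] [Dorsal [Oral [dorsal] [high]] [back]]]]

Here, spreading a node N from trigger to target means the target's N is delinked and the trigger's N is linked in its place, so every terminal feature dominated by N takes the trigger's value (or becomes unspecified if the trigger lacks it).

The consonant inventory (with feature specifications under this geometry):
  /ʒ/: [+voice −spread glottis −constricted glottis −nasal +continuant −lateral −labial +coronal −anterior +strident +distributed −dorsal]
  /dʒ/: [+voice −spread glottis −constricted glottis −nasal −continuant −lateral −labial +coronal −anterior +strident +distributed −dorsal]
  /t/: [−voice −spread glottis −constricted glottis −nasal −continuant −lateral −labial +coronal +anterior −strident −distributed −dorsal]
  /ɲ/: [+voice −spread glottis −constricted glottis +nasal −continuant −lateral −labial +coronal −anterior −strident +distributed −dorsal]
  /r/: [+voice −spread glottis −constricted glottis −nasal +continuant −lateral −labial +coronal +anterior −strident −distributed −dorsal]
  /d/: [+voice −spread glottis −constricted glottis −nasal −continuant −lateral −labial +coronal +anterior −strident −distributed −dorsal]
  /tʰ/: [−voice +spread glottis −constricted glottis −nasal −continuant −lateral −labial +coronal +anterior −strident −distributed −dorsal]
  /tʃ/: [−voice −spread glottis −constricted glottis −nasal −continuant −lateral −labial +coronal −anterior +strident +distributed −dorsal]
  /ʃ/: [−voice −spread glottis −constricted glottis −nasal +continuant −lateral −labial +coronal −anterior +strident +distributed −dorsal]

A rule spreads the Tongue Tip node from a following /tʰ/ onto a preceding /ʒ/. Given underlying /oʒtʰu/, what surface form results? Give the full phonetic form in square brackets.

[ortʰu]

The Tongue Tip node dominates the terminals [anterior], [strident], [distributed].
Spreading Tongue Tip from /tʰ/ onto /ʒ/ replaces those values with /tʰ/'s: [+anterior], [−strident], [−distributed]. Features outside Tongue Tip ([voice], [spread glottis], [constricted glottis], …) stay as in /ʒ/.
Among the inventory, only /r/ has exactly this specification, giving the surface form [ortʰu].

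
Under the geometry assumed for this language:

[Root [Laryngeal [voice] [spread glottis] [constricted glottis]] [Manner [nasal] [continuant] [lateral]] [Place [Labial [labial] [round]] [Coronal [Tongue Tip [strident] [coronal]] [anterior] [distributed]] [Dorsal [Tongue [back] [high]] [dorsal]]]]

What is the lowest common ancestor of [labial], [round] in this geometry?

[labial]: Root / Place / Labial / [labial].
[round] lies under Labial (below Place).
Labial is the lowest common ancestor — every listed feature sits under it, and no single subconstituent of Labial covers them all.

Labial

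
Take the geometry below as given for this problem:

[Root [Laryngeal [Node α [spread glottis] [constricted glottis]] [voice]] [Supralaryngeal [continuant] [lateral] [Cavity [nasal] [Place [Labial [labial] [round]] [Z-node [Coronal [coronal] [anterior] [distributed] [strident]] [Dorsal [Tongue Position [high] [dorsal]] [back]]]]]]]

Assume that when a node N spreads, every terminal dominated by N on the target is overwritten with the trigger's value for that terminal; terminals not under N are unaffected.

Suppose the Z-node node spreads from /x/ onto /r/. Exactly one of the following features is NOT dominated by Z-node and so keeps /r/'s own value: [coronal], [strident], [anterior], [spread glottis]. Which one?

[spread glottis]

Under this geometry, Z-node contains [coronal], [anterior], [distributed], [strident], [high], [dorsal], [back].
[strident], [anterior], [coronal] all lie under Z-node, so they are overwritten when Z-node spreads.
[spread glottis] attaches under Node α, not under Z-node, so /r/ retains its own value for [spread glottis].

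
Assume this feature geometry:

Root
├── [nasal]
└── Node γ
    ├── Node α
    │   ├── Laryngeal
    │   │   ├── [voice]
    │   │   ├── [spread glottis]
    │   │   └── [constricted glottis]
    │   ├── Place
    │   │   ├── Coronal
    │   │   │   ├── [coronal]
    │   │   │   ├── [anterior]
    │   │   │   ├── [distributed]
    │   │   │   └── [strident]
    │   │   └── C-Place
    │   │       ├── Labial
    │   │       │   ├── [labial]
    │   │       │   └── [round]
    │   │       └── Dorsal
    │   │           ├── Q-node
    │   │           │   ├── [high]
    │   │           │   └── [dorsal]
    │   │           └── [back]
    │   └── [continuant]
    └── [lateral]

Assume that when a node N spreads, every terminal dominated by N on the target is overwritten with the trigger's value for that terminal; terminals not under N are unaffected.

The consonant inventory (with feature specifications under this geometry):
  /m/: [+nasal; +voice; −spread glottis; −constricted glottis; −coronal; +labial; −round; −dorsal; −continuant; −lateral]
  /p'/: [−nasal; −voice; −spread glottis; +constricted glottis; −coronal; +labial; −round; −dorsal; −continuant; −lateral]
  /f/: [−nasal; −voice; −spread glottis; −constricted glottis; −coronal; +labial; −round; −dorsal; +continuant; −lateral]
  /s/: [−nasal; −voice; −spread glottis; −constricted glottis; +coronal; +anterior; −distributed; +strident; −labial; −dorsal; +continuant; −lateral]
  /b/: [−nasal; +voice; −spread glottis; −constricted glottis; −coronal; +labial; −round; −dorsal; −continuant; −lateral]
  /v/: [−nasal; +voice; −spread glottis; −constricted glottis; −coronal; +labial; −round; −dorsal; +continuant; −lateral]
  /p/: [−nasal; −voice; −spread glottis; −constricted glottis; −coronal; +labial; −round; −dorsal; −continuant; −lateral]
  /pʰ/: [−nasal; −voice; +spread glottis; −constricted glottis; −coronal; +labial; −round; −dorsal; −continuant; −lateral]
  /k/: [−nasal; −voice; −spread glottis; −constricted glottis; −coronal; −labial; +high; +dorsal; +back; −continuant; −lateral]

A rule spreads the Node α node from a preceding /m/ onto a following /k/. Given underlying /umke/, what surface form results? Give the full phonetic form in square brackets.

Terminals under Node α in this geometry: [voice], [spread glottis], [constricted glottis], [coronal], [anterior], [distributed], [strident], [labial], [round], [high], [dorsal], [back], [continuant].
Spreading Node α from /m/ onto /k/ replaces those values with /m/'s: [+voice], [−spread glottis], [−constricted glottis], [−coronal], [+labial], [−round], [−dorsal], [−continuant]. Features outside Node α ([nasal], [lateral]) stay as in /k/.
Among the inventory, only /b/ has exactly this specification, giving the surface form [umbe].

[umbe]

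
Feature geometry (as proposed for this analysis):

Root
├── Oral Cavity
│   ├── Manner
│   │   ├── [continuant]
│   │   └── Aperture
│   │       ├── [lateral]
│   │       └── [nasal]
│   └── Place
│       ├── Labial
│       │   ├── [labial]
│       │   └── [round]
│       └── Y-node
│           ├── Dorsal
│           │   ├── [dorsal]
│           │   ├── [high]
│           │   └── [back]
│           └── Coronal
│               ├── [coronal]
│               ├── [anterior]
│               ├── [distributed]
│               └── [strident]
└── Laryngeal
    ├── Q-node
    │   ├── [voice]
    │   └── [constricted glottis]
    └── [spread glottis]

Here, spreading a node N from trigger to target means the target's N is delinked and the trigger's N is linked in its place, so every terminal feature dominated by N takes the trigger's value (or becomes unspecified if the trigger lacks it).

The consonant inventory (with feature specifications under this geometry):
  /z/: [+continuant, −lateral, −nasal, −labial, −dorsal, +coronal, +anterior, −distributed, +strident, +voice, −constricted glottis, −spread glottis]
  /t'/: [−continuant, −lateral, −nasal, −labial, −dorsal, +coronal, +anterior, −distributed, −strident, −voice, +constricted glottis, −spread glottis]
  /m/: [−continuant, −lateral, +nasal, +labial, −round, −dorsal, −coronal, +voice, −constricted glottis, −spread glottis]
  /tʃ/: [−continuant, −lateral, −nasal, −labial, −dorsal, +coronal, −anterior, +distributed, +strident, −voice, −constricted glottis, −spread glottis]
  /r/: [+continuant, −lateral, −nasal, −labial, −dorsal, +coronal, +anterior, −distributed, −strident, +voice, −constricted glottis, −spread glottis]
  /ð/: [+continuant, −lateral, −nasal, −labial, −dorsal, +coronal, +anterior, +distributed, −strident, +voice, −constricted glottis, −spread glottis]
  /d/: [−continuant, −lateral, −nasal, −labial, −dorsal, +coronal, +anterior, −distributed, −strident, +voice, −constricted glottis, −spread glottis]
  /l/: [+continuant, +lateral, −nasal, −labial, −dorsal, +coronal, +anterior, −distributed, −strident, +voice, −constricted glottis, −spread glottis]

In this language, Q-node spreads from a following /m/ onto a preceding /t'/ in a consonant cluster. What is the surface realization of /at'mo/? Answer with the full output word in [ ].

The Q-node node dominates the terminals [voice], [constricted glottis].
Spreading Q-node from /m/ onto /t'/ replaces those values with /m/'s: [+voice], [−constricted glottis]. Features outside Q-node ([continuant], [lateral], [nasal], …) stay as in /t'/.
Among the inventory, only /d/ has exactly this specification, giving the surface form [admo].

[admo]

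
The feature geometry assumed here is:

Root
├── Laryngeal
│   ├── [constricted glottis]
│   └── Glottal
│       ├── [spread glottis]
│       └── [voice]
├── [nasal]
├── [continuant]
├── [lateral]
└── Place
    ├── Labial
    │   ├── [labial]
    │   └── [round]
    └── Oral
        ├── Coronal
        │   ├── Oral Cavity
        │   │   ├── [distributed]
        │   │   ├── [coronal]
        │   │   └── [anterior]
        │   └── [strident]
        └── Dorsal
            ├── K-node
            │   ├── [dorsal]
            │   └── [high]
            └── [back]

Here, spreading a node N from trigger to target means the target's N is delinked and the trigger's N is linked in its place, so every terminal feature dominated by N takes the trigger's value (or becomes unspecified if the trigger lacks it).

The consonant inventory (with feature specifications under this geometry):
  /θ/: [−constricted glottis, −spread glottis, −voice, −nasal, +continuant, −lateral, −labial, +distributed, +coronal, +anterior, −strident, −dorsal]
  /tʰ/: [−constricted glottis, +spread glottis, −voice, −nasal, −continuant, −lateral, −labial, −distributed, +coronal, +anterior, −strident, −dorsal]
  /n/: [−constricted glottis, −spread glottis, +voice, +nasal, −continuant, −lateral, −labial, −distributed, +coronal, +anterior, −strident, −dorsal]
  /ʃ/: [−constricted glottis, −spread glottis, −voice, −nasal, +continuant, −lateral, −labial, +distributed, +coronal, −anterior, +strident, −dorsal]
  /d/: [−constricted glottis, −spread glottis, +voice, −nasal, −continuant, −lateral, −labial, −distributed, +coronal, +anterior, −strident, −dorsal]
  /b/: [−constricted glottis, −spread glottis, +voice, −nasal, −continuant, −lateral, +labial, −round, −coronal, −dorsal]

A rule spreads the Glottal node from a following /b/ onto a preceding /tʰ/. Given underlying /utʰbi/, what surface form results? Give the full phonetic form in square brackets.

Terminals under Glottal in this geometry: [spread glottis], [voice].
Spreading Glottal from /b/ onto /tʰ/ replaces those values with /b/'s: [−spread glottis], [+voice]. Features outside Glottal ([constricted glottis], [nasal], [continuant], …) stay as in /tʰ/.
This feature bundle is that of [d], so /utʰbi/ surfaces as [udbi].

[udbi]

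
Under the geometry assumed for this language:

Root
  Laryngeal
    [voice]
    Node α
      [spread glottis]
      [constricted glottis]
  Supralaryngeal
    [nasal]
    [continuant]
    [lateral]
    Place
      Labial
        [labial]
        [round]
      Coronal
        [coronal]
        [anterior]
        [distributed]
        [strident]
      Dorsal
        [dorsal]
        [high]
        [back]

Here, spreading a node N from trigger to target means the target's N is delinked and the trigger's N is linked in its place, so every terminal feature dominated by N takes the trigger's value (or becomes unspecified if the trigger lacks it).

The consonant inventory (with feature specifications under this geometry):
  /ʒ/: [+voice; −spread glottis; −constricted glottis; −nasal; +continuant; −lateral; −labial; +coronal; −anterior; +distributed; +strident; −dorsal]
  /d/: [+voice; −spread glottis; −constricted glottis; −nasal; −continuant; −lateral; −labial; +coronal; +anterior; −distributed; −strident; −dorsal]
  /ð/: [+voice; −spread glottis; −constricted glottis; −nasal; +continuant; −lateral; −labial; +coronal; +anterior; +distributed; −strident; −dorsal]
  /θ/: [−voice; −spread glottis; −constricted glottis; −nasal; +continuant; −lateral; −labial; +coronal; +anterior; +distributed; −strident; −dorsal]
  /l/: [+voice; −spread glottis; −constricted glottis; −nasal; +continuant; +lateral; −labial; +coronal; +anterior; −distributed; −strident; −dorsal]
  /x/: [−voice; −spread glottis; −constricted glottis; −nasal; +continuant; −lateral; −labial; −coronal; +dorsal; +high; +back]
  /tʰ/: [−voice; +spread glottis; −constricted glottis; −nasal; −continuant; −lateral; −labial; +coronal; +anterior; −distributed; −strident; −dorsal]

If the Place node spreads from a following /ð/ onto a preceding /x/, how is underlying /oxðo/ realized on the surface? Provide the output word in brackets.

Terminals under Place in this geometry: [labial], [round], [coronal], [anterior], [distributed], [strident], [dorsal], [high], [back].
The target acquires /ð/'s values for everything under Place — [−labial], [+coronal], [+anterior], [+distributed], [−strident], [−dorsal] — while keeping its own [voice], [spread glottis], [constricted glottis], ….
Among the inventory, only /θ/ has exactly this specification, giving the surface form [oθðo].

[oθðo]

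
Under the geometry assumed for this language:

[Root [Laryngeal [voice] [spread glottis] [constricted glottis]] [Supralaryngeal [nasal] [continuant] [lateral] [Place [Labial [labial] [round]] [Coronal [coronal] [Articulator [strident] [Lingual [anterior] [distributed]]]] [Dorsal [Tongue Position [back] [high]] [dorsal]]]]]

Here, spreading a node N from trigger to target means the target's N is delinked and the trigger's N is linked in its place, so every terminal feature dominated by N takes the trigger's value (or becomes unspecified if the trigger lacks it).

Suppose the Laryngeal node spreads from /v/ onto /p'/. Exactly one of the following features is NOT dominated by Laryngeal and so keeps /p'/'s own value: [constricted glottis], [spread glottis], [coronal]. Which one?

The terminals dominated by Laryngeal are [voice], [spread glottis], [constricted glottis].
[spread glottis], [constricted glottis] all lie under Laryngeal, so they are overwritten when Laryngeal spreads.
But [coronal] is a dependent of Coronal, outside Laryngeal; it is therefore untouched by the spreading.

[coronal]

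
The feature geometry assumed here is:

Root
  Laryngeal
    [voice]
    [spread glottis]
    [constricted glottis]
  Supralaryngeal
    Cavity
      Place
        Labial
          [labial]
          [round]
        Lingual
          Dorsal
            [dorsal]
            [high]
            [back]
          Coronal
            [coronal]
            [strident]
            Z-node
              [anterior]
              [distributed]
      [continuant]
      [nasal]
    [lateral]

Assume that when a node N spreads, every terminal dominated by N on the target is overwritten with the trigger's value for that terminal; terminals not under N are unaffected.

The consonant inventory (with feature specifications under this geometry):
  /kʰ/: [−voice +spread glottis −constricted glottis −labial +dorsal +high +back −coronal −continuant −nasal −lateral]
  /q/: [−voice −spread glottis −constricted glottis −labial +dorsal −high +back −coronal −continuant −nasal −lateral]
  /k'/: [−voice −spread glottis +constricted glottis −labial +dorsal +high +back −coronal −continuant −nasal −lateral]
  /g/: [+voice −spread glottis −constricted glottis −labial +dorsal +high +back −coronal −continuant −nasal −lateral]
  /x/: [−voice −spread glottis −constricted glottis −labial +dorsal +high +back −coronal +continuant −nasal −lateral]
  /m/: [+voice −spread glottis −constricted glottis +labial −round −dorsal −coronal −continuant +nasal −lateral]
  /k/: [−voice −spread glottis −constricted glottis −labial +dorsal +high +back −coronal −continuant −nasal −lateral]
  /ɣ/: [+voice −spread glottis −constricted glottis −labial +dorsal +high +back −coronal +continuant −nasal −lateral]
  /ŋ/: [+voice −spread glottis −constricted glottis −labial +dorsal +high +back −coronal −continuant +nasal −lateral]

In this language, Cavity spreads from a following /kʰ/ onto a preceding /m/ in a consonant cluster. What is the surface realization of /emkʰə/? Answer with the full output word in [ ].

Terminals under Cavity in this geometry: [labial], [round], [dorsal], [high], [back], [coronal], [strident], [anterior], [distributed], [continuant], [nasal].
After delinking /m/'s Cavity and linking /kʰ/'s, the affected terminals become [−labial], [+dorsal], [+high], [+back], [−coronal], [−continuant], [−nasal]; [voice], [spread glottis], [constricted glottis], … (outside Cavity) are retained from /m/.
This feature bundle is that of [g], so /emkʰə/ surfaces as [egkʰə].

[egkʰə]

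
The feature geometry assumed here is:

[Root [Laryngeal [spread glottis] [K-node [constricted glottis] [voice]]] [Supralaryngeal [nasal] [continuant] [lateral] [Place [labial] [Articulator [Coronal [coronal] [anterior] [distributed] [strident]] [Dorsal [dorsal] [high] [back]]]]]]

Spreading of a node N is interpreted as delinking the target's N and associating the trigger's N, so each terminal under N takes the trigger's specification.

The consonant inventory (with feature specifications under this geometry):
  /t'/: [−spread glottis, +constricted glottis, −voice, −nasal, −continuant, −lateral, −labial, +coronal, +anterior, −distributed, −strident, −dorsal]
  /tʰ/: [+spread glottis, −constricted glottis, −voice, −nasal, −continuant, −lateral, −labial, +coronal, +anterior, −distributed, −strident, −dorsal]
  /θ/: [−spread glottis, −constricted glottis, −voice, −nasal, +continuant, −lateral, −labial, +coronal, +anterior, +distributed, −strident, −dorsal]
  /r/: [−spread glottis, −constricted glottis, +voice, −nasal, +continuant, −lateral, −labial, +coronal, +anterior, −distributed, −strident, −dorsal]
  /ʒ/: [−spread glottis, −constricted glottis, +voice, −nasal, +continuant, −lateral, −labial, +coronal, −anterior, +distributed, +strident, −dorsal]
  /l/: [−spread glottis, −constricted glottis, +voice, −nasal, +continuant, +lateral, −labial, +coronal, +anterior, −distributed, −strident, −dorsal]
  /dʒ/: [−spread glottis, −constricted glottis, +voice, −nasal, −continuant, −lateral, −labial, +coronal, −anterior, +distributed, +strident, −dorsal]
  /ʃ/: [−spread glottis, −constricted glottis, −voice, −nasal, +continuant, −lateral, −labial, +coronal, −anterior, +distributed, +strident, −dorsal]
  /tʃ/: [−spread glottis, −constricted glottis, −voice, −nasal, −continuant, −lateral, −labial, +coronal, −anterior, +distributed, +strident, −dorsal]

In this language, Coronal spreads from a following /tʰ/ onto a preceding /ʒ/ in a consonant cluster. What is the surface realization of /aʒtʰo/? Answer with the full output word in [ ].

[artʰo]

Terminals under Coronal in this geometry: [coronal], [anterior], [distributed], [strident].
Spreading Coronal from /tʰ/ onto /ʒ/ replaces those values with /tʰ/'s: [+coronal], [+anterior], [−distributed], [−strident]. Features outside Coronal ([spread glottis], [constricted glottis], [voice], …) stay as in /ʒ/.
The resulting bundle matches /r/ in the inventory; substituting it for /ʒ/ gives [artʰo].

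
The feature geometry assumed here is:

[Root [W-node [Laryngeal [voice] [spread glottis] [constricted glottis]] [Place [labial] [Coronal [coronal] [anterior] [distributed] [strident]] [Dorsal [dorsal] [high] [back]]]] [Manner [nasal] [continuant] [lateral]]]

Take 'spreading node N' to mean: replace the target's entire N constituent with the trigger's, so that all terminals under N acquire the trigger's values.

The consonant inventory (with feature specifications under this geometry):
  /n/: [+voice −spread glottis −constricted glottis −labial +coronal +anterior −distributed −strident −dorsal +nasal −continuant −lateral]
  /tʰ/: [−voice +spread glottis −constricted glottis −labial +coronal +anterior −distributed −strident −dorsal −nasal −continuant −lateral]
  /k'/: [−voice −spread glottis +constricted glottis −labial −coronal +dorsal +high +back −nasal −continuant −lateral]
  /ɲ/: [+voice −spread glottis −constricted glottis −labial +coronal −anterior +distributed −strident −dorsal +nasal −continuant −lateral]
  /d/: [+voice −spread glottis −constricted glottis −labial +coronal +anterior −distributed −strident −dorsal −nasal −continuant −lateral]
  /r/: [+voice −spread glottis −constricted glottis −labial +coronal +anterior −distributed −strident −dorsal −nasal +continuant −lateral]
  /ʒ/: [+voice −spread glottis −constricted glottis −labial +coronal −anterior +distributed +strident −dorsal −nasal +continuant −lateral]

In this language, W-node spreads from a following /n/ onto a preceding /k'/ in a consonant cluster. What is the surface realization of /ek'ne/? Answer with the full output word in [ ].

W-node immediately or transitively dominates [voice], [spread glottis], [constricted glottis], [labial], [coronal], [anterior], [distributed], [strident], [dorsal], [high], [back].
Spreading W-node from /n/ onto /k'/ replaces those values with /n/'s: [+voice], [−spread glottis], [−constricted glottis], [−labial], [+coronal], [+anterior], [−distributed], [−strident], [−dorsal]. Features outside W-node ([nasal], [continuant], [lateral]) stay as in /k'/.
Among the inventory, only /d/ has exactly this specification, giving the surface form [edne].

[edne]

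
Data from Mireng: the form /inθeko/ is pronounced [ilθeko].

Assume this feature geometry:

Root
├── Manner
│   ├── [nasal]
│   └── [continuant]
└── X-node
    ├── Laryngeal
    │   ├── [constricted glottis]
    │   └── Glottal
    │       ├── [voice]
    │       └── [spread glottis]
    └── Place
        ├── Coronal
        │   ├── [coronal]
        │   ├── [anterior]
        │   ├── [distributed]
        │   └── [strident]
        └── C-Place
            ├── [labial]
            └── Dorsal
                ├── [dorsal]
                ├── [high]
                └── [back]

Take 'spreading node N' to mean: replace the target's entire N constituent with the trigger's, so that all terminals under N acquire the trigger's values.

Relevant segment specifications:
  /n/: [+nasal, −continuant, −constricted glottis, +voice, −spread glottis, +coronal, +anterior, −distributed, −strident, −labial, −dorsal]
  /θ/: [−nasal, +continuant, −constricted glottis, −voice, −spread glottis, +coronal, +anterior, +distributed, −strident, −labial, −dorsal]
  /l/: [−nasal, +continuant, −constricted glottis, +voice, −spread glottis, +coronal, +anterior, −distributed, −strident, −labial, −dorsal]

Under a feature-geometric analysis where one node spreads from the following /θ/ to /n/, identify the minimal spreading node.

Manner

Feature comparison: [nasal], [continuant] differ between /n/ and [l]; the remaining terminals match.
Tracing each changed feature up the tree, the paths first meet at Manner; any lower node misses at least one of them.
If Manner spreads, every terminal under it takes /θ/'s value, producing [l] as observed.
Had Root spread, [distributed], [voice] would have taken /θ/'s values; they stay as in /n/, confirming the spreading constituent is exactly Manner.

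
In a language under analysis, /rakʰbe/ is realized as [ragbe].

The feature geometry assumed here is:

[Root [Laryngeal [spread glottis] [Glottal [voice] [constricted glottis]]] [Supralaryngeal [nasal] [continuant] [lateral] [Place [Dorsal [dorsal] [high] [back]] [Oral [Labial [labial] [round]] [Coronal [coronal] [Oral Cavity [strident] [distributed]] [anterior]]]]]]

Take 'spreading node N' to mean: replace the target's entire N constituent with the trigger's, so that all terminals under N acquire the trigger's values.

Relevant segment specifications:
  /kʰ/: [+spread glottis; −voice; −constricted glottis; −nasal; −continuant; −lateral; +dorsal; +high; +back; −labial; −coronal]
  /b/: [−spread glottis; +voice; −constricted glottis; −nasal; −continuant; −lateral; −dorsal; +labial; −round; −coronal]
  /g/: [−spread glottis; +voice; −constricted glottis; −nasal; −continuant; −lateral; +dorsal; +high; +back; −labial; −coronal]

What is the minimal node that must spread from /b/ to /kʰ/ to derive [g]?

Laryngeal

Comparing /kʰ/ with its surface form [g], the features that change are [voice], [spread glottis].
The smallest constituent containing every changed terminal is Laryngeal — each of its daughters lacks at least one of the affected features.
Spreading Laryngeal from /b/ overwrites each of those terminals with /b/'s values, yielding exactly [g].
[labial], [dorsal] — on which /b/ differs from /kʰ/ — are unchanged, so Root cannot have spread; the constituent is no larger than Laryngeal.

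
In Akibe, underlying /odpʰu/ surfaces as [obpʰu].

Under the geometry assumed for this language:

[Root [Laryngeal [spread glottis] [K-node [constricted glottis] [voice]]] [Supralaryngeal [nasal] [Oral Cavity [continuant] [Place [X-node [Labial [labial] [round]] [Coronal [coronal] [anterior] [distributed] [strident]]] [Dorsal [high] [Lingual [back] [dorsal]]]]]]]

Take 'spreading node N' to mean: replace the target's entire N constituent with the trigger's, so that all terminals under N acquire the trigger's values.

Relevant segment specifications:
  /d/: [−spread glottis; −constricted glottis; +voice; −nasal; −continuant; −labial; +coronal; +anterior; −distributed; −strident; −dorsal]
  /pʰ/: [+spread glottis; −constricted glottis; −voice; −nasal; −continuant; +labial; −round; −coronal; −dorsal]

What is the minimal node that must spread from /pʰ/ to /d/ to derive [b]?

Feature comparison: [labial], [round], [coronal], [anterior], [distributed], [strident] differ between /d/ and [b]; the remaining terminals match.
In this geometry the lowest node dominating all of them is X-node: every daughter of X-node dominates only a proper subset, so no lower node suffices.
Delinking /d/'s X-node and associating /pʰ/'s X-node gives precisely the feature bundle of [b].
[spread glottis], [voice] stay as in /d/ although /pʰ/ differs there, so no node dominating them spread; among the remaining candidates X-node is the lowest that derives the output.

X-node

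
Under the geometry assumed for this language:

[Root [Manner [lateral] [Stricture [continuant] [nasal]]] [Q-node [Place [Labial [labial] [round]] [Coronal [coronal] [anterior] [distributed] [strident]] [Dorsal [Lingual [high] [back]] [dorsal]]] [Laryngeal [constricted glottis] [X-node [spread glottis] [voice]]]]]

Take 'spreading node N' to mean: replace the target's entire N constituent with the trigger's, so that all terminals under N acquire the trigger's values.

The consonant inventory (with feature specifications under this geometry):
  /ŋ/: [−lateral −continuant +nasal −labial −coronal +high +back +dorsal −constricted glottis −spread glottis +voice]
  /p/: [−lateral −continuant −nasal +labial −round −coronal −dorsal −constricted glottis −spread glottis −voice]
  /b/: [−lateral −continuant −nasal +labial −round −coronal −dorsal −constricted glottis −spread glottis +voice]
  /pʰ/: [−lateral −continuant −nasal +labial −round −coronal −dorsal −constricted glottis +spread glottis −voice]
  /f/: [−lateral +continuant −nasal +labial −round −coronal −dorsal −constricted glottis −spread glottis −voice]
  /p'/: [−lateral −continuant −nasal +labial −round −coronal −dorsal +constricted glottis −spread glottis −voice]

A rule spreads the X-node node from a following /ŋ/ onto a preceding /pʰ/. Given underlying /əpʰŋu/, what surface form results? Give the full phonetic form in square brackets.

[əbŋu]

The X-node node dominates the terminals [spread glottis], [voice].
Spreading X-node from /ŋ/ onto /pʰ/ replaces those values with /ŋ/'s: [−spread glottis], [+voice]. Features outside X-node ([lateral], [continuant], [nasal], …) stay as in /pʰ/.
The resulting bundle matches /b/ in the inventory; substituting it for /pʰ/ gives [əbŋu].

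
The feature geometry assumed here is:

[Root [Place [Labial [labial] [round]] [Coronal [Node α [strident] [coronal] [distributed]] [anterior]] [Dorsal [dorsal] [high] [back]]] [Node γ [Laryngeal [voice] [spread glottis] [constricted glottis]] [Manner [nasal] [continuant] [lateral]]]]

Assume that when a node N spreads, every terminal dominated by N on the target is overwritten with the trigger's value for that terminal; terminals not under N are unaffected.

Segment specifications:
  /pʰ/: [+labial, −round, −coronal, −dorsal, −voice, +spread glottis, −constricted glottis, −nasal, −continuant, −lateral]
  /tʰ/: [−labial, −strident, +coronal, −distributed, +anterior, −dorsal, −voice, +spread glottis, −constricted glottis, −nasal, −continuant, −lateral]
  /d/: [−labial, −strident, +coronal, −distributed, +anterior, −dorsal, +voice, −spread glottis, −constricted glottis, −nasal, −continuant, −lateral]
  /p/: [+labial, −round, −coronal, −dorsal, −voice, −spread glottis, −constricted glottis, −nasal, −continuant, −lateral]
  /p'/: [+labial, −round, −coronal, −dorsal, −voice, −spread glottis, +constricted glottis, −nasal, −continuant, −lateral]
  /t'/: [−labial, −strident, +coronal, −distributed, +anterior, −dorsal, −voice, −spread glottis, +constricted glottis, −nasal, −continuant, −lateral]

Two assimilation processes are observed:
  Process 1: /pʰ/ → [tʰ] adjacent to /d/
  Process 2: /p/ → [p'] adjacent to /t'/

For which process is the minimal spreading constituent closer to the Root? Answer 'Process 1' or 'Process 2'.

Process 1 alters [labial], [round], [coronal], [anterior], [distributed], [strident]; the lowest common ancestor is Place (depth 1 from Root).
In Process 2, [constricted glottis] changes, so the minimal spreading node is [constricted glottis] at depth 3.
Depth 1 < depth 3; Process 1 involves the structurally higher constituent Place.

Process 1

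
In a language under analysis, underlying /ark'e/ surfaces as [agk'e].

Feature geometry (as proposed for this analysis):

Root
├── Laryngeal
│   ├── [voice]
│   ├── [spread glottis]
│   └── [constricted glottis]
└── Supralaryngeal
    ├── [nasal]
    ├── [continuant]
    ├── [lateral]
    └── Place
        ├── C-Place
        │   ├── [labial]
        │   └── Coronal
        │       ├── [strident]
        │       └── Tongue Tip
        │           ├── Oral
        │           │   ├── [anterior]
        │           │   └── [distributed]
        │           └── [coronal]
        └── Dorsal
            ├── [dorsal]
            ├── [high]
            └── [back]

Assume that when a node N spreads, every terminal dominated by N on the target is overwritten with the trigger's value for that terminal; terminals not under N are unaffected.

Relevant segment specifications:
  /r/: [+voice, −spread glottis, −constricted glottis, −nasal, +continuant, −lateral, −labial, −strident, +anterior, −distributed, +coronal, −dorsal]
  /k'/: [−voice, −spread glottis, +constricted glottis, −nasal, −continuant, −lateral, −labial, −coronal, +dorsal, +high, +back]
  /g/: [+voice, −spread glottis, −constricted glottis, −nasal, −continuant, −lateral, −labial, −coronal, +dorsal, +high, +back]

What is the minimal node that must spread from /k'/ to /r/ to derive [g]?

Supralaryngeal

Comparing /r/ with its surface form [g], the features that change are [continuant], [coronal], [anterior], [distributed], [strident], [dorsal], [high], [back].
Tracing each changed feature up the tree, the paths first meet at Supralaryngeal; any lower node misses at least one of them.
Spreading Supralaryngeal from /k'/ overwrites each of those terminals with /k'/'s values, yielding exactly [g].
Had Root spread, [voice], [constricted glottis] would have taken /k'/'s values; they stay as in /r/, confirming the spreading constituent is exactly Supralaryngeal.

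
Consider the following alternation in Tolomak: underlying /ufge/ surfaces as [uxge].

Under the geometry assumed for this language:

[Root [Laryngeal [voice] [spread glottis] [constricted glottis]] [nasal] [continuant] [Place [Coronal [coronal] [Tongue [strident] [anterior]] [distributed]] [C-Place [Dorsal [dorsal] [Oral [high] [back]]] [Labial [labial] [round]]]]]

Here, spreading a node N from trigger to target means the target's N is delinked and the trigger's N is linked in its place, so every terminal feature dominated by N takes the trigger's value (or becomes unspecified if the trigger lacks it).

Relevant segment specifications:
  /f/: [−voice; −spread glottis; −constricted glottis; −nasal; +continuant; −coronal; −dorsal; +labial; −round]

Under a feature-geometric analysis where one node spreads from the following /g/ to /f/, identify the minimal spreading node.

/f/ and [x] differ in [labial], [round], [dorsal], [high], [back]; every other specified feature is identical.
Tracing each changed feature up the tree, the paths first meet at C-Place; any lower node misses at least one of them.
Delinking /f/'s C-Place and associating /g/'s C-Place gives precisely the feature bundle of [x].
[voice], [continuant] stay as in /f/ although /g/ differs there, so no node dominating them spread; among the remaining candidates C-Place is the lowest that derives the output.

C-Place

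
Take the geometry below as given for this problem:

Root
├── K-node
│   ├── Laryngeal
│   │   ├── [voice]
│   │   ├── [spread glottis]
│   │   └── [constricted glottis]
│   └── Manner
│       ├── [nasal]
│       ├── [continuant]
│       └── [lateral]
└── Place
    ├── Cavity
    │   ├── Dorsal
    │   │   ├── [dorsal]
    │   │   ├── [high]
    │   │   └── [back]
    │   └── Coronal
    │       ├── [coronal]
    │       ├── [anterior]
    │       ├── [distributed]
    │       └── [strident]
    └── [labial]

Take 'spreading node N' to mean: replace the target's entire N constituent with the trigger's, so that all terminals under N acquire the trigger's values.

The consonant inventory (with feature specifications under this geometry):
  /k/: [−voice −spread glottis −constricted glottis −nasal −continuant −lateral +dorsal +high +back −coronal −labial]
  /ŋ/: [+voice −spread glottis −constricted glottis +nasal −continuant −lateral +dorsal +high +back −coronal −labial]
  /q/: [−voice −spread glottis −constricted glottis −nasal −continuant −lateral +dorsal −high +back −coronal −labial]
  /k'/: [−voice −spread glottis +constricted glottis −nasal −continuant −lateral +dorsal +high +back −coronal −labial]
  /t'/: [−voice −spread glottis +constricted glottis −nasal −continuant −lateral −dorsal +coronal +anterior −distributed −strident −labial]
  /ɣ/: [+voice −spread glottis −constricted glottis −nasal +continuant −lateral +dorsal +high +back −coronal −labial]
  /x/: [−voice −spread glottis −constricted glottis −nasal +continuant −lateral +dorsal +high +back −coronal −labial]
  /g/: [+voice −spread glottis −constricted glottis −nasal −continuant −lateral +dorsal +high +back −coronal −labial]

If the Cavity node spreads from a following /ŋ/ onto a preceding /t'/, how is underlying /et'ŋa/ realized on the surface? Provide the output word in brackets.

[ek'ŋa]

The Cavity node dominates the terminals [dorsal], [high], [back], [coronal], [anterior], [distributed], [strident].
Spreading Cavity from /ŋ/ onto /t'/ replaces those values with /ŋ/'s: [+dorsal], [+high], [+back], [−coronal]. Features outside Cavity ([voice], [spread glottis], [constricted glottis], …) stay as in /t'/.
Among the inventory, only /k'/ has exactly this specification, giving the surface form [ek'ŋa].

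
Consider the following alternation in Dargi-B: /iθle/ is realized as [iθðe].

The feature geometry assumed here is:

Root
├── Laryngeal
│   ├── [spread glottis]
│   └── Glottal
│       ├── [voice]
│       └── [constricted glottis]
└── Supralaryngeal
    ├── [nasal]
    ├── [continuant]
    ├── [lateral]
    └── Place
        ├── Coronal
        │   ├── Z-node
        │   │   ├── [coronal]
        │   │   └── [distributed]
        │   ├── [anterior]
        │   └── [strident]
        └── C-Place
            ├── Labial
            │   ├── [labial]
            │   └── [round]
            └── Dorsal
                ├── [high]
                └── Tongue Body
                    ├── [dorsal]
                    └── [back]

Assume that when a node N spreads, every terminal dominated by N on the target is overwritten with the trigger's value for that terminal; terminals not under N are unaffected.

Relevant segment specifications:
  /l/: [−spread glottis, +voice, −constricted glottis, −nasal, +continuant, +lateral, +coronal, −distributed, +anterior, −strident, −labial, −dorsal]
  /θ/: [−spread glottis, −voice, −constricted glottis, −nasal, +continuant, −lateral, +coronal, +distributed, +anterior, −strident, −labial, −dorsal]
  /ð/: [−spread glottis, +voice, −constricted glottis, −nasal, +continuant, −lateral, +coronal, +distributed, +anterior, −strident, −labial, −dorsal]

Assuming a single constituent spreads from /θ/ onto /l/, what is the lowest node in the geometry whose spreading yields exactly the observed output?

Supralaryngeal

Feature comparison: [lateral], [distributed] differ between /l/ and [ð]; the remaining terminals match.
The smallest constituent containing every changed terminal is Supralaryngeal — each of its daughters lacks at least one of the affected features.
Delinking /l/'s Supralaryngeal and associating /θ/'s Supralaryngeal gives precisely the feature bundle of [ð].
Had Root spread, [voice] would have taken /θ/'s value; it stays as in /l/, confirming the spreading constituent is exactly Supralaryngeal.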